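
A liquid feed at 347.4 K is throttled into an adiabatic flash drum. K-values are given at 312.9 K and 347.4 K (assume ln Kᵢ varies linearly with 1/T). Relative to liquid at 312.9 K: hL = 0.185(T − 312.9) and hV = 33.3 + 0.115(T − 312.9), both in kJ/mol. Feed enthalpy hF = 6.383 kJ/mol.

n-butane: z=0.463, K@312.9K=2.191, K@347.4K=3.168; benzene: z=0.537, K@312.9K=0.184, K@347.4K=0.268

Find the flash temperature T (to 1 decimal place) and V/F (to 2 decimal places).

Adiabatic flash: solve Rachford–Rice at each trial T, then check hF = ψ·hV(T) + (1−ψ)·hL(T).
  T = 312.9 K: K = (2.191, 0.184), RR gives ψ = 0.117, H_out = 3.880 kJ/mol
  T = 347.4 K: K = (3.168, 0.268), RR gives ψ = 0.385, H_out = 18.268 kJ/mol
  T = 330.1 K: K = (2.659, 0.224), RR gives ψ = 0.273, H_out = 11.944 kJ/mol
  T = 321.5 K: K = (2.420, 0.204), RR gives ψ = 0.203, H_out = 8.234 kJ/mol
  T = 317.2 K: K = (2.304, 0.194), RR gives ψ = 0.162, H_out = 6.156 kJ/mol
  T = 319.4 K: K = (2.363, 0.199), RR gives ψ = 0.184, H_out = 7.241 kJ/mol
Linear interpolation between T = 317.2 (H_out = 6.156) and T = 319.4 (H_out = 7.241) on hF = 6.383 gives T ≈ 317.7 K, at which ψ = 0.17.

T = 317.7 K, V/F = 0.17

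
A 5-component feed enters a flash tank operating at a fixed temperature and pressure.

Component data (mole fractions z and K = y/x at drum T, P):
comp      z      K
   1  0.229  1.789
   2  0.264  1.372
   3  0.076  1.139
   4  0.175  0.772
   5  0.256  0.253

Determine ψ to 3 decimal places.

ψ = 0.174

Material balance + equilibrium reduce to Σ zᵢ(Kᵢ−1)/(1+ψ(Kᵢ−1)) = 0.
Feasibility: ΣzᵢKᵢ = 1.058, Σzᵢ/Kᵢ = 1.626 — both > 1, two phases present.
Newton iteration, ψ⁰ = 0.5:
  ψ = 0.500: g = -0.1280, g' = -0.476 → ψ = 0.231
  ψ = 0.231: g = -0.0198, g' = -0.353 → ψ = 0.175
  ψ = 0.175: g = -0.0003, g' = -0.343 → ψ = 0.174
Converged at ψ = 0.174.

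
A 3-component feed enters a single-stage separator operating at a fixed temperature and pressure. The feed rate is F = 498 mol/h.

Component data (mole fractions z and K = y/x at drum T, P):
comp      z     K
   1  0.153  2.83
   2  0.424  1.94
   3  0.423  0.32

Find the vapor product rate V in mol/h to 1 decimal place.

Newton–Raphson from ψ = 0.32:
  ψ = 0.320: g = 0.1153, g' = -0.745 → ψ = 0.475
  ψ = 0.475: g = 0.0005, g' = -0.752 → ψ = 0.476
Converged at ψ = 0.476.
Then V = ψ·F = 0.4756·498 = 236.8 mol/h and L = F − V = 261.2 mol/h.

V = 236.8 mol/h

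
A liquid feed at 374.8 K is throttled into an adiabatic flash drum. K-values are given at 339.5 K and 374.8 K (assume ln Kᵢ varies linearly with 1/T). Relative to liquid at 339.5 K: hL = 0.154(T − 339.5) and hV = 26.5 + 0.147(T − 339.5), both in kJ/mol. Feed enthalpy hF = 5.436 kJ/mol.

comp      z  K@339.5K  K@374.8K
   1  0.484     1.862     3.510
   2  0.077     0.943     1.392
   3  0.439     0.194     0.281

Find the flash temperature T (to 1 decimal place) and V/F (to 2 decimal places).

Adiabatic flash: solve Rachford–Rice at each trial T, then check hF = ψ·hV(T) + (1−ψ)·hL(T).
  T = 339.5 K: K = (1.862, 0.943, 0.194), RR gives ψ = 0.092, H_out = 2.437 kJ/mol
  T = 374.8 K: K = (3.510, 1.392, 0.281), RR gives ψ = 0.561, H_out = 20.168 kJ/mol
  T = 357.1 K: K = (2.595, 1.156, 0.236), RR gives ψ = 0.399, H_out = 13.237 kJ/mol
  T = 348.3 K: K = (2.207, 1.047, 0.214), RR gives ψ = 0.278, H_out = 8.695 kJ/mol
  T = 343.9 K: K = (2.029, 0.994, 0.204), RR gives ψ = 0.196, H_out = 5.870 kJ/mol
  T = 341.7 K: K = (1.944, 0.968, 0.199), RR gives ψ = 0.148, H_out = 4.246 kJ/mol
Linear interpolation between T = 341.7 (H_out = 4.246) and T = 343.9 (H_out = 5.870) on hF = 5.436 gives T ≈ 343.3 K, at which ψ = 0.18.

T = 343.3 K, V/F = 0.18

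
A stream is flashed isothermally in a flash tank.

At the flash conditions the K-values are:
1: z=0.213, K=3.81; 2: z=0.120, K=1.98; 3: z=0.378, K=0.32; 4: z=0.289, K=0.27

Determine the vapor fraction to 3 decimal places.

Material balance + equilibrium reduce to Σ zᵢ(Kᵢ−1)/(1+ψ(Kᵢ−1)) = 0.
g(0) = ΣzᵢKᵢ − 1 = 0.248 and g(1) = 1 − Σzᵢ/Kᵢ = -1.368, so a root lies in (0, 1).
Newton iteration, ψ⁰ = 0.5:
  ψ = 0.500: g = -0.3939, g' = -1.126 → ψ = 0.150
Converged at ψ = 0.150.

ψ = 0.150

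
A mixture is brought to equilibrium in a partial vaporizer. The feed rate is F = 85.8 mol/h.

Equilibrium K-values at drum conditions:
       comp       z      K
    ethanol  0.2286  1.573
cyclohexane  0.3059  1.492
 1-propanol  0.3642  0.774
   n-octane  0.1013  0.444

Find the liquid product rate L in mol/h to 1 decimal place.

Material balance + equilibrium reduce to Σ zᵢ(Kᵢ−1)/(1+ψ(Kᵢ−1)) = 0.
g(0) = ΣzᵢKᵢ − 1 = 0.1429 and g(1) = 1 − Σzᵢ/Kᵢ = -0.0490, so a root lies in (0, 1).
Newton–Raphson from ψ = 0.5:
  ψ = 0.5000: g = 0.05180, g' = -0.1768 → ψ = 0.7931
  ψ = 0.7931: g = -0.00271, g' = -0.2016 → ψ = 0.7796
Converged at ψ = 0.7796.
Then V = ψ·F = 0.7796·85.8 = 66.9 mol/h and L = F − V = 18.9 mol/h.

L = 18.9 mol/h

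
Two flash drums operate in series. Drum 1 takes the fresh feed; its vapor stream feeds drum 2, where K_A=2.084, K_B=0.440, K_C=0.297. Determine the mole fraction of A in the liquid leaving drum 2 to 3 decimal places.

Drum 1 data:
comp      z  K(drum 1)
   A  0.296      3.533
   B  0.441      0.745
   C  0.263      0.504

x_A (drum 2) = 0.359

Drum 1:
Let ψ₁ = V/F and solve Σ zᵢ(Kᵢ−1)/(1+ψ₁(Kᵢ−1)) = 0.
Check two-phase: ΣzᵢKᵢ = 1.507 > 1 and Σzᵢ/Kᵢ = 1.198 > 1, so g(0) = 0.507 > 0 and g(1) = -0.198 < 0.
Newton iteration, ψ₁⁰ = 0.5:
  ψ₁ = 0.500: g = 0.0284, g' = -0.522 → ψ₁ = 0.555
  ψ₁ = 0.555: g = 0.0009, g' = -0.490 → ψ₁ = 0.556
Converged at ψ₁ = 0.556.
Drum-1 compositions:
  A: x = 0.123, y = 0.434
  B: x = 0.514, y = 0.383
  C: x = 0.363, y = 0.183
Drum-2 feed = drum-1 vapor: z₂ = (0.4341, 0.3829, 0.1831).
Drum 2:
Newton–Raphson from ψ₂ = 0.62:
  ψ₂ = 0.620: g = -0.2752, g' = -0.748 → ψ₂ = 0.252
  ψ₂ = 0.252: g = -0.0367, g' = -0.611 → ψ₂ = 0.192
  ψ₂ = 0.192: g = 0.0003, g' = -0.621 → ψ₂ = 0.193
Converged at ψ₂ = 0.193.
  A: x = 0.359, y = 0.748
  B: x = 0.429, y = 0.189
  C: x = 0.212, y = 0.063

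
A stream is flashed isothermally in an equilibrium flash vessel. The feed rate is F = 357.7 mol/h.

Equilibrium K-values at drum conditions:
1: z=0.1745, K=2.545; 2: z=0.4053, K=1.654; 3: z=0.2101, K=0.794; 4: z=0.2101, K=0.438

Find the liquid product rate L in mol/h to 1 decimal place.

Rachford–Rice: g(ψ) = Σ zᵢ(Kᵢ−1)/(1+ψ(Kᵢ−1)) = 0.
Check two-phase: ΣzᵢKᵢ = 1.3733 > 1 and Σzᵢ/Kᵢ = 1.0579 > 1, so g(0) = 0.3733 > 0 and g(1) = -0.0579 < 0.
Newton iteration, ψ⁰ = 0.5:
  ψ = 0.5000: g = 0.13938, g' = -0.3705 → ψ = 0.8762
  ψ = 0.8762: g = -0.00240, g' = -0.4161 → ψ = 0.8705
  ψ = 0.8705: g = -0.00001, g' = -0.4137 → ψ = 0.8704
Converged at ψ = 0.8704.
Then V = ψ·F = 0.8704·357.7 = 311.4 mol/h and L = F − V = 46.3 mol/h.

L = 46.3 mol/h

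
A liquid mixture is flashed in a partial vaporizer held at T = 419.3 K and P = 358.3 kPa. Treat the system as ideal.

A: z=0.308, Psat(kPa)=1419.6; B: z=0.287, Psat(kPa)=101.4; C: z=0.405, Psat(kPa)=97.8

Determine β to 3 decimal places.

Raoult's law: Kᵢ = Pᵢˢᵃᵗ/P = Pᵢˢᵃᵗ/358.3.
  K_A = 1419.6/358.3 = 3.96204, K_B = 101.4/358.3 = 0.28300, K_C = 97.8/358.3 = 0.27296
Rachford–Rice: g(β) = Σ zᵢ(Kᵢ−1)/(1+β(Kᵢ−1)) = 0.
g(0) = ΣzᵢKᵢ − 1 = 0.412 and g(1) = 1 − Σzᵢ/Kᵢ = -1.576, so a root lies in (0, 1).
Newton iteration, β⁰ = 0.31:
  β = 0.310: g = -0.1691, g' = -1.335 → β = 0.183
  β = 0.183: g = 0.0146, g' = -1.616 → β = 0.192
Converged at β = 0.192.

β = 0.192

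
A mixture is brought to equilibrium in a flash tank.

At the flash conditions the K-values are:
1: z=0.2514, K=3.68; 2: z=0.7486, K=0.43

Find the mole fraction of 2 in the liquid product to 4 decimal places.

x_2 = 0.8246

Let β = V/F and solve Σ zᵢ(Kᵢ−1)/(1+β(Kᵢ−1)) = 0.
g(0) = ΣzᵢKᵢ − 1 = 0.2471 and g(1) = 1 − Σzᵢ/Kᵢ = -0.8092, so a root lies in (0, 1).
Iterate (Newton) starting at β = 0.5:
  β = 0.5000: g = -0.30886, g' = -0.8055 → β = 0.1166
  β = 0.1166: g = 0.05629, g' = -1.3274 → β = 0.1590
  β = 0.1590: g = 0.00323, g' = -1.1820 → β = 0.1617
Converged at β = 0.1617.
Compositions from xᵢ = zᵢ/(1+β(Kᵢ−1)), yᵢ = Kᵢxᵢ:
  1: x = 0.1754, y = 0.6454
  2: x = 0.8246, y = 0.3546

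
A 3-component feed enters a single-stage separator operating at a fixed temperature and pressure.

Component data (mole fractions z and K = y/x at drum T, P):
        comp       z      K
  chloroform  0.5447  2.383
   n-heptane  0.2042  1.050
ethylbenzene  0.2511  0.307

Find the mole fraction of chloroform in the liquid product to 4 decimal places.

Let ψ = V/F and solve Σ zᵢ(Kᵢ−1)/(1+ψ(Kᵢ−1)) = 0.
Check two-phase: ΣzᵢKᵢ = 1.5895 > 1 and Σzᵢ/Kᵢ = 1.2410 > 1, so g(0) = 0.5895 > 0 and g(1) = -0.2410 < 0.
Newton iteration, ψ⁰ = 0.43:
  ψ = 0.4300: g = 0.23451, g' = -0.6549 → ψ = 0.7881
  ψ = 0.7881: g = -0.01315, g' = -0.8245 → ψ = 0.7722
  ψ = 0.7722: g = -0.00018, g' = -0.8021 → ψ = 0.7719
Converged at ψ = 0.7719.
Compositions from xᵢ = zᵢ/(1+ψ(Kᵢ−1)), yᵢ = Kᵢxᵢ:
  chloroform: x = 0.2634, y = 0.6278
  n-heptane: x = 0.1966, y = 0.2064
  ethylbenzene: x = 0.5399, y = 0.1658

x_chloroform = 0.2634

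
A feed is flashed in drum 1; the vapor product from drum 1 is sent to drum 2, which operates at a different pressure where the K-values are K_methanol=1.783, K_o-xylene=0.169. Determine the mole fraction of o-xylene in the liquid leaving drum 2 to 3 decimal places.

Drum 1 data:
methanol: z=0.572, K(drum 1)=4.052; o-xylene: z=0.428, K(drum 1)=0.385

x_o-xylene (drum 2) = 0.485

Drum 1:
Let ψ₁ = V/F and solve Σ zᵢ(Kᵢ−1)/(1+ψ₁(Kᵢ−1)) = 0.
Check two-phase: ΣzᵢKᵢ = 2.483 > 1 and Σzᵢ/Kᵢ = 1.253 > 1, so g(0) = 1.483 > 0 and g(1) = -0.253 < 0.
Iterate (Newton) starting at ψ₁ = 0.31:
  ψ₁ = 0.310: g = 0.5718, g' = -1.654 → ψ₁ = 0.656
  ψ₁ = 0.656: g = 0.1406, g' = -1.046 → ψ₁ = 0.790
Converged at ψ₁ = 0.790.
Drum-1 compositions:
  methanol: x = 0.168, y = 0.680
  o-xylene: x = 0.832, y = 0.320
Drum-2 feed = drum-1 vapor: z₂ = (0.6796, 0.3204).
Drum 2:
Binary case is linear: z₁(K₁−1)(1+ψ₂(K₂−1)) + z₂(K₂−1)(1+ψ₂(K₁−1)) = 0
⇒ ψ₂ = [z₁(K₁−1)+z₂(K₂−1)] / [−(K₁−1)(K₂−1)] = 0.2658/0.6507 = 0.409
  methanol: x = 0.515, y = 0.918
  o-xylene: x = 0.485, y = 0.082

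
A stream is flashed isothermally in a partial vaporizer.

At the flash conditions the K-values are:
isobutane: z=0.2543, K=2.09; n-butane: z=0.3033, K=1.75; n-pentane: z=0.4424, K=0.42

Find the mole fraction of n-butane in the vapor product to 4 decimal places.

y_n-butane = 0.3930

Material balance + equilibrium reduce to Σ zᵢ(Kᵢ−1)/(1+ψ(Kᵢ−1)) = 0.
Check two-phase: ΣzᵢKᵢ = 1.2481 > 1 and Σzᵢ/Kᵢ = 1.3483 > 1, so g(0) = 0.2481 > 0 and g(1) = -0.3483 < 0.
Newton iteration, ψ⁰ = 0.69:
  ψ = 0.6900: g = -0.11969, g' = -0.5862 → ψ = 0.4858
  ψ = 0.4858: g = -0.00931, g' = -0.5093 → ψ = 0.4675
Converged at ψ = 0.4675.
Compositions from xᵢ = zᵢ/(1+ψ(Kᵢ−1)), yᵢ = Kᵢxᵢ:
  isobutane: x = 0.1685, y = 0.3521
  n-butane: x = 0.2246, y = 0.3930
  n-pentane: x = 0.6070, y = 0.2549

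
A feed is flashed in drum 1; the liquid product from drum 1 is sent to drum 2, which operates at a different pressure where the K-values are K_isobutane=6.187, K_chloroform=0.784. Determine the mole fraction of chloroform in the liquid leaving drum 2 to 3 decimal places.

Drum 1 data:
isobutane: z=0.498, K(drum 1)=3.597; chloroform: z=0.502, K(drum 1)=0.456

x_chloroform (drum 2) = 0.960

Drum 1:
Let ψ₁ = V/F and solve Σ zᵢ(Kᵢ−1)/(1+ψ₁(Kᵢ−1)) = 0.
Check two-phase: ΣzᵢKᵢ = 2.020 > 1 and Σzᵢ/Kᵢ = 1.239 > 1, so g(0) = 1.020 > 0 and g(1) = -0.239 < 0.
Binary case is linear: z₁(K₁−1)(1+ψ₁(K₂−1)) + z₂(K₂−1)(1+ψ₁(K₁−1)) = 0
⇒ ψ₁ = [z₁(K₁−1)+z₂(K₂−1)] / [−(K₁−1)(K₂−1)] = 1.0202/1.4128 = 0.722
Drum-1 compositions:
  isobutane: x = 0.173, y = 0.623
  chloroform: x = 0.827, y = 0.377
Drum-2 feed = drum-1 liquid: z₂ = (0.1732, 0.8268).
Drum 2:
Let ψ₂ = V/F and solve Σ zᵢ(Kᵢ−1)/(1+ψ₂(Kᵢ−1)) = 0.
Check two-phase: ΣzᵢKᵢ = 1.720 > 1 and Σzᵢ/Kᵢ = 1.083 > 1, so g(0) = 0.720 > 0 and g(1) = -0.083 < 0.
Newton–Raphson from ψ₂ = 0.5:
  ψ₂ = 0.500: g = 0.0498, g' = -0.409 → ψ₂ = 0.622
  ψ₂ = 0.622: g = 0.0064, g' = -0.313 → ψ₂ = 0.642
Converged at ψ₂ = 0.642.
  isobutane: x = 0.040, y = 0.247
  chloroform: x = 0.960, y = 0.753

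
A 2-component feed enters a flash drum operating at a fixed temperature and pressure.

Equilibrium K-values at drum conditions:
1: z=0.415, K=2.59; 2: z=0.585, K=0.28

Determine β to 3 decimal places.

β = 0.208

Rachford–Rice: g(β) = Σ zᵢ(Kᵢ−1)/(1+β(Kᵢ−1)) = 0.
Feasibility: ΣzᵢKᵢ = 1.239, Σzᵢ/Kᵢ = 2.250 — both > 1, two phases present.
Newton iteration, β⁰ = 0.54:
  β = 0.540: g = -0.3341, g' = -1.116 → β = 0.240
  β = 0.240: g = -0.0321, g' = -0.993 → β = 0.208
Converged at β = 0.208.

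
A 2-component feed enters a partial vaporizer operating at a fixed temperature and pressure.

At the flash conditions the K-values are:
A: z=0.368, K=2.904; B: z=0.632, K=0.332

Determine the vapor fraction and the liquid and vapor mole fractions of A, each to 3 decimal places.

ψ = 0.219, x_A = 0.260, y_A = 0.754

Newton–Raphson from ψ = 0.59:
  ψ = 0.590: g = -0.3668, g' = -1.064 → ψ = 0.245
  ψ = 0.245: g = -0.0273, g' = -1.023 → ψ = 0.219
Converged at ψ = 0.219.
Compositions from xᵢ = zᵢ/(1+ψ(Kᵢ−1)), yᵢ = Kᵢxᵢ:
  A: x = 0.260, y = 0.754
  B: x = 0.740, y = 0.246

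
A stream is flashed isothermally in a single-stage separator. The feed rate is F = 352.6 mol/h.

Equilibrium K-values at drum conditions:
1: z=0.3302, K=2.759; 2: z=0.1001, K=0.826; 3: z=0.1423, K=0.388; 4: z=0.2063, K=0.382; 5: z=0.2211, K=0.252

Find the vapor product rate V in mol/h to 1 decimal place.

V = 60.0 mol/h

Material balance + equilibrium reduce to Σ zᵢ(Kᵢ−1)/(1+ψ(Kᵢ−1)) = 0.
g(0) = ΣzᵢKᵢ − 1 = 0.1834 and g(1) = 1 − Σzᵢ/Kᵢ = -1.0251, so a root lies in (0, 1).
Newton iteration, ψ⁰ = 0.5:
  ψ = 0.5000: g = -0.28423, g' = -0.8842 → ψ = 0.1785
  ψ = 0.1785: g = -0.00792, g' = -0.9264 → ψ = 0.1700
Converged at ψ = 0.1700.
Then V = ψ·F = 0.1700·352.6 = 60.0 mol/h and L = F − V = 292.6 mol/h.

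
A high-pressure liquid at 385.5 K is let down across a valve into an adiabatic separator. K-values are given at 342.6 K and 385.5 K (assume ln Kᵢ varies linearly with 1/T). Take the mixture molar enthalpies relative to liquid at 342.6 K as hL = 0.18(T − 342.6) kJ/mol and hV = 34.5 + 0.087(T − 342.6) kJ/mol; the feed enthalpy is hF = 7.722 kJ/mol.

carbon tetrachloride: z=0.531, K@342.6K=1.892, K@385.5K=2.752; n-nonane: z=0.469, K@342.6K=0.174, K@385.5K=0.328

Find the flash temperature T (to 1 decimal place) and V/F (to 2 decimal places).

T = 348.9 K, V/F = 0.19

Adiabatic flash: solve Rachford–Rice at each trial T, then check hF = ψ·hV(T) + (1−ψ)·hL(T).
  T = 342.6 K: K = (1.892, 0.174), RR gives ψ = 0.117, H_out = 4.039 kJ/mol
  T = 385.5 K: K = (2.752, 0.328), RR gives ψ = 0.522, H_out = 23.663 kJ/mol
  T = 364.1 K: K = (2.308, 0.244), RR gives ψ = 0.343, H_out = 15.033 kJ/mol
  T = 353.4 K: K = (2.097, 0.207), RR gives ψ = 0.242, H_out = 10.056 kJ/mol
  T = 348.0 K: K = (1.993, 0.190), RR gives ψ = 0.184, H_out = 7.212 kJ/mol
  T = 350.7 K: K = (2.045, 0.198), RR gives ψ = 0.214, H_out = 8.669 kJ/mol
  T = 349.4 K: K = (2.020, 0.194), RR gives ψ = 0.199, H_out = 7.977 kJ/mol
Linear interpolation between T = 348.0 (H_out = 7.212) and T = 349.4 (H_out = 7.977) on hF = 7.722 gives T ≈ 348.9 K, at which ψ = 0.19.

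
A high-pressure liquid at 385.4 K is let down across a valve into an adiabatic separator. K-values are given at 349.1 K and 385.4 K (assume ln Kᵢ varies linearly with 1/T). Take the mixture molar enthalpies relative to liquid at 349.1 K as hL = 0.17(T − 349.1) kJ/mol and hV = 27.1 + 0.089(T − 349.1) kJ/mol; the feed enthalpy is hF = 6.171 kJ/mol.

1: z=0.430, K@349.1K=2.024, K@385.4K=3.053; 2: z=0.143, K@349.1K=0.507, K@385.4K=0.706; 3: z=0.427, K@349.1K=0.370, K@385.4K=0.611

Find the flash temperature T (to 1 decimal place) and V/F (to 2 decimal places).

T = 351.6 K, V/F = 0.21

Adiabatic flash: solve Rachford–Rice at each trial T, then check hF = ψ·hV(T) + (1−ψ)·hL(T).
  T = 349.1 K: K = (2.024, 0.507, 0.370), RR gives ψ = 0.165, H_out = 4.458 kJ/mol
  T = 385.4 K: K = (3.053, 0.706, 0.611), RR gives ψ = 0.893, H_out = 27.749 kJ/mol
  T = 367.2 K: K = (2.510, 0.603, 0.481), RR gives ψ = 0.500, H_out = 15.888 kJ/mol
  T = 358.1 K: K = (2.259, 0.554, 0.423), RR gives ψ = 0.335, H_out = 10.376 kJ/mol
  T = 353.6 K: K = (2.140, 0.530, 0.396), RR gives ψ = 0.252, H_out = 7.514 kJ/mol
  T = 351.4 K: K = (2.083, 0.519, 0.383), RR gives ψ = 0.210, H_out = 6.050 kJ/mol
Linear interpolation between T = 351.4 (H_out = 6.050) and T = 353.6 (H_out = 7.514) on hF = 6.171 gives T ≈ 351.6 K, at which ψ = 0.21.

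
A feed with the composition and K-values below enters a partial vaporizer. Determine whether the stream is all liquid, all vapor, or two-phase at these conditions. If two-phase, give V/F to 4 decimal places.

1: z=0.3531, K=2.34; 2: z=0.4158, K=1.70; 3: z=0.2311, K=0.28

two-phase, V/F = 0.8244

ΣzᵢKᵢ = 1.5978; Σzᵢ/Kᵢ = 1.2208.
Both exceed 1, so a two-phase solution exists.
Material balance + equilibrium reduce to Σ zᵢ(Kᵢ−1)/(1+ψ(Kᵢ−1)) = 0.
Newton iteration, ψ⁰ = 0.5:
  ψ = 0.5000: g = 0.23894, g' = -0.6316 → ψ = 0.8783
  ψ = 0.8783: g = -0.05502, g' = -1.0984 → ψ = 0.8282
  ψ = 0.8282: g = -0.00367, g' = -0.9592 → ψ = 0.8244
Converged at ψ = 0.8244.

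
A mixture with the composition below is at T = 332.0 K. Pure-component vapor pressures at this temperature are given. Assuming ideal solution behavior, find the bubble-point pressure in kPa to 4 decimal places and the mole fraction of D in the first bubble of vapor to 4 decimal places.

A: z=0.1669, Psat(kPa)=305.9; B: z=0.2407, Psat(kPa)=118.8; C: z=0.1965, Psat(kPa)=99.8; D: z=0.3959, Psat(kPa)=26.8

At the bubble point ψ → 0, so ΣzᵢKᵢ = 1 with Kᵢ = Pᵢˢᵃᵗ/P ⇒ P = ΣzᵢPᵢˢᵃᵗ.
P = 0.1669·305.9 + 0.2407·118.8 + 0.1965·99.8 + 0.3959·26.8 = 109.8707 kPa
yᵢ = zᵢPᵢˢᵃᵗ/P ⇒ y_D = 0.3959·26.8/109.8707 = 0.0966

Pbub = 109.8707 kPa, y_D = 0.0966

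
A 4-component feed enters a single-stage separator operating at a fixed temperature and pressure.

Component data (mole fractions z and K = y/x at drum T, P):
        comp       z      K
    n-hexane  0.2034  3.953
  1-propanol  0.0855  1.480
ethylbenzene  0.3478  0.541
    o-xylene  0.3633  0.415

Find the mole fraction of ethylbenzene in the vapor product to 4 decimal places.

y_ethylbenzene = 0.2070

Material balance + equilibrium reduce to Σ zᵢ(Kᵢ−1)/(1+V/F(Kᵢ−1)) = 0.
Check two-phase: ΣzᵢKᵢ = 1.2695 > 1 and Σzᵢ/Kᵢ = 1.6275 > 1, so g(0) = 0.2695 > 0 and g(1) = -0.6275 < 0.
Newton–Raphson from V/F = 0.5:
  V/F = 0.5000: g = -0.23195, g' = -0.6738 → V/F = 0.1558
  V/F = 0.1558: g = 0.04382, g' = -1.0847 → V/F = 0.1962
  V/F = 0.1962: g = 0.00232, g' = -0.9748 → V/F = 0.1985
Converged at V/F = 0.1985.
Compositions from xᵢ = zᵢ/(1+V/F(Kᵢ−1)), yᵢ = Kᵢxᵢ:
  n-hexane: x = 0.1282, y = 0.5069
  1-propanol: x = 0.0781, y = 0.1155
  ethylbenzene: x = 0.3827, y = 0.2070
  o-xylene: x = 0.4110, y = 0.1706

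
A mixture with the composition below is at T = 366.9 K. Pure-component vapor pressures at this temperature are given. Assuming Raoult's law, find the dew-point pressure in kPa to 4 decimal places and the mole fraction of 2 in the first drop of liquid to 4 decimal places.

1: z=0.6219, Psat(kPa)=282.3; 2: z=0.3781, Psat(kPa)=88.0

Pdew = 153.8564 kPa, x_2 = 0.6611

At the dew point ψ → 1, so Σzᵢ/Kᵢ = 1 with Kᵢ = Pᵢˢᵃᵗ/P ⇒ 1/P = Σzᵢ/Pᵢˢᵃᵗ.
1/P = 0.6219/282.3 + 0.3781/88.0 = 0.0064996 ⇒ P = 153.8564 kPa
xᵢ = zᵢP/Pᵢˢᵃᵗ ⇒ x_2 = 0.3781·153.8564/88.0 = 0.6611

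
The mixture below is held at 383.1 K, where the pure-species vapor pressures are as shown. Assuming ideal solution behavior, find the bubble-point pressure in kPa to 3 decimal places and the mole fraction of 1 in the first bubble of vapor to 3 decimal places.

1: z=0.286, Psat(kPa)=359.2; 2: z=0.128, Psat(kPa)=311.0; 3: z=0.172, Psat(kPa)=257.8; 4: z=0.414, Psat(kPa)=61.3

Pbub = 212.259 kPa, y_1 = 0.484

At the bubble point ψ → 0, so ΣzᵢKᵢ = 1 with Kᵢ = Pᵢˢᵃᵗ/P ⇒ P = ΣzᵢPᵢˢᵃᵗ.
P = 0.286·359.2 + 0.128·311.0 + 0.172·257.8 + 0.414·61.3 = 212.259 kPa
yᵢ = zᵢPᵢˢᵃᵗ/P ⇒ y_1 = 0.286·359.2/212.259 = 0.484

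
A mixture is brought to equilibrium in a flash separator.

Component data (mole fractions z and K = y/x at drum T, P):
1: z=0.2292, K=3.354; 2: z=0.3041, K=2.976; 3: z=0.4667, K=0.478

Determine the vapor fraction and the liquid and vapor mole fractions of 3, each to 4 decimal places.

ψ = 0.8024, x_3 = 0.8030, y_3 = 0.3839

Let ψ = V/F and solve Σ zᵢ(Kᵢ−1)/(1+ψ(Kᵢ−1)) = 0.
g(0) = ΣzᵢKᵢ − 1 = 0.8968 and g(1) = 1 − Σzᵢ/Kᵢ = -0.1469, so a root lies in (0, 1).
Iterate (Newton) starting at ψ = 0.47:
  ψ = 0.4700: g = 0.24488, g' = -0.8287 → ψ = 0.7655
  ψ = 0.7655: g = 0.02597, g' = -0.7026 → ψ = 0.8024
Converged at ψ = 0.8024.
Compositions from xᵢ = zᵢ/(1+ψ(Kᵢ−1)), yᵢ = Kᵢxᵢ:
  1: x = 0.0793, y = 0.2661
  2: x = 0.1176, y = 0.3500
  3: x = 0.8030, y = 0.3839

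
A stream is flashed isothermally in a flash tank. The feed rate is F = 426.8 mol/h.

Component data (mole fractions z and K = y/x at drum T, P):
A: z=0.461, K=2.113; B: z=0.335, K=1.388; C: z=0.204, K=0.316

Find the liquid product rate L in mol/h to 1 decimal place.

L = 48.2 mol/h

Newton iteration, V/F⁰ = 0.5:
  V/F = 0.500: g = 0.2264, g' = -0.492 → V/F = 0.961
  V/F = 0.961: g = -0.0643, g' = -0.972 → V/F = 0.895
  V/F = 0.895: g = -0.0059, g' = -0.805 → V/F = 0.887
Converged at V/F = 0.887.
Then V = V/F·F = 0.8871·426.8 = 378.6 mol/h and L = F − V = 48.2 mol/h.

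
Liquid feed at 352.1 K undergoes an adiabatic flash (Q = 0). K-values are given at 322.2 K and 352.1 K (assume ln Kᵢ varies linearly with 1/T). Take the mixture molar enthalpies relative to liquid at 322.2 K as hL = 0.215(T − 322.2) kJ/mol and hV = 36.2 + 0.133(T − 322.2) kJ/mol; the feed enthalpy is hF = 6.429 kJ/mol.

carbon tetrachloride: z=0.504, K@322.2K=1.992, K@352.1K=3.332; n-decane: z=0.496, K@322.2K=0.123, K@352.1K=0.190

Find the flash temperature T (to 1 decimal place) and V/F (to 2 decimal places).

Adiabatic flash: solve Rachford–Rice at each trial T, then check hF = ψ·hV(T) + (1−ψ)·hL(T).
  T = 322.2 K: K = (1.992, 0.123), RR gives ψ = 0.075, H_out = 2.704 kJ/mol
  T = 352.1 K: K = (3.332, 0.190), RR gives ψ = 0.410, H_out = 20.249 kJ/mol
  T = 337.1 K: K = (2.604, 0.154), RR gives ψ = 0.287, H_out = 13.229 kJ/mol
  T = 329.6 K: K = (2.282, 0.138), RR gives ψ = 0.198, H_out = 8.633 kJ/mol
  T = 325.9 K: K = (2.134, 0.130), RR gives ψ = 0.142, H_out = 5.896 kJ/mol
  T = 327.8 K: K = (2.209, 0.134), RR gives ψ = 0.172, H_out = 7.350 kJ/mol
Linear interpolation between T = 325.9 (H_out = 5.896) and T = 327.8 (H_out = 7.350) on hF = 6.429 gives T ≈ 326.6 K, at which ψ = 0.15.

T = 326.6 K, V/F = 0.15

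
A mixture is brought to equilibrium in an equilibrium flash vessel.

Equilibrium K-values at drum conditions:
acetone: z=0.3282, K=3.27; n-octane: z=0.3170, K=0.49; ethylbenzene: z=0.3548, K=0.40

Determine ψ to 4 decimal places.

Rachford–Rice: g(ψ) = Σ zᵢ(Kᵢ−1)/(1+ψ(Kᵢ−1)) = 0.
g(0) = ΣzᵢKᵢ − 1 = 0.3705 and g(1) = 1 − Σzᵢ/Kᵢ = -0.6343, so a root lies in (0, 1).
Newton iteration, ψ⁰ = 0.3:
  ψ = 0.3000: g = -0.00729, g' = -0.9034 → ψ = 0.2919
  ψ = 0.2919: g = 0.00004, g' = -0.9133 → ψ = 0.2920
Converged at ψ = 0.2920.

ψ = 0.2920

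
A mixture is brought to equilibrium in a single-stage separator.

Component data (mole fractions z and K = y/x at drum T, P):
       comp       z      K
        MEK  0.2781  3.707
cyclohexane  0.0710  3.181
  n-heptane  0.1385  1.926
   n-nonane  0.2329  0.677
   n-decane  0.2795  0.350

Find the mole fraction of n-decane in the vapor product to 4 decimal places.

y_n-decane = 0.1712

Iterate (Newton) starting at V/F = 0.59:
  V/F = 0.5900: g = 0.05289, g' = -0.7642 → V/F = 0.6592
  V/F = 0.6592: g = 0.00005, g' = -0.7662 → V/F = 0.6593
Converged at V/F = 0.6593.
Compositions from xᵢ = zᵢ/(1+V/F(Kᵢ−1)), yᵢ = Kᵢxᵢ:
  MEK: x = 0.0999, y = 0.3702
  cyclohexane: x = 0.0291, y = 0.0926
  n-heptane: x = 0.0860, y = 0.1656
  n-nonane: x = 0.2959, y = 0.2003
  n-decane: x = 0.4891, y = 0.1712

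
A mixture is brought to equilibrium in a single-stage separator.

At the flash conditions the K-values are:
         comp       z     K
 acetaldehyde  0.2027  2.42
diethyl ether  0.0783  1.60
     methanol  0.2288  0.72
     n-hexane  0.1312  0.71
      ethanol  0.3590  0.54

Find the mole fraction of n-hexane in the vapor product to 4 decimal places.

Rachford–Rice: g(ψ) = Σ zᵢ(Kᵢ−1)/(1+ψ(Kᵢ−1)) = 0.
Check two-phase: ΣzᵢKᵢ = 1.0676 > 1 and Σzᵢ/Kᵢ = 1.3001 > 1, so g(0) = 0.0676 > 0 and g(1) = -0.3001 < 0.
Newton–Raphson from ψ = 0.55:
  ψ = 0.5500: g = -0.14513, g' = -0.3216 → ψ = 0.0987
  ψ = 0.0987: g = 0.01874, g' = -0.4535 → ψ = 0.1401
  ψ = 0.1401: g = 0.00057, g' = -0.4266 → ψ = 0.1414
Converged at ψ = 0.1414.
Compositions from xᵢ = zᵢ/(1+ψ(Kᵢ−1)), yᵢ = Kᵢxᵢ:
  acetaldehyde: x = 0.1688, y = 0.4085
  diethyl ether: x = 0.0722, y = 0.1155
  methanol: x = 0.2382, y = 0.1715
  n-hexane: x = 0.1368, y = 0.0971
  ethanol: x = 0.3840, y = 0.2073

y_n-hexane = 0.0971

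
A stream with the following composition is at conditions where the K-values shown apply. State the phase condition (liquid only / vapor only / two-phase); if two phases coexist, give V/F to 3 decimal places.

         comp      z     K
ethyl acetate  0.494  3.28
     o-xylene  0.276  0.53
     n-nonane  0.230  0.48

two-phase, V/F = 0.779

ΣzᵢKᵢ = 1.877; Σzᵢ/Kᵢ = 1.151.
Both exceed 1, so a two-phase solution exists.
Rachford–Rice: g(ψ) = Σ zᵢ(Kᵢ−1)/(1+ψ(Kᵢ−1)) = 0.
Iterate (Newton) starting at ψ = 0.66:
  ψ = 0.660: g = 0.0795, g' = -0.682 → ψ = 0.777
  ψ = 0.777: g = 0.0016, g' = -0.661 → ψ = 0.779
Converged at ψ = 0.779.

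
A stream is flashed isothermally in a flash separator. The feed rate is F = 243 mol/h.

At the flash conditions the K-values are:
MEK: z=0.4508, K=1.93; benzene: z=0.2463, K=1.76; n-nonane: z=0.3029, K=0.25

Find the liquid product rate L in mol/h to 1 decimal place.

Let ψ = V/F and solve Σ zᵢ(Kᵢ−1)/(1+ψ(Kᵢ−1)) = 0.
Feasibility: ΣzᵢKᵢ = 1.3793, Σzᵢ/Kᵢ = 1.5851 — both > 1, two phases present.
Newton–Raphson from ψ = 0.62:
  ψ = 0.6200: g = -0.03147, g' = -0.8179 → ψ = 0.5815
  ψ = 0.5815: g = -0.00098, g' = -0.7685 → ψ = 0.5802
Converged at ψ = 0.5802.
Then V = ψ·F = 0.5802·243 = 141.0 mol/h and L = F − V = 102.0 mol/h.

L = 102.0 mol/h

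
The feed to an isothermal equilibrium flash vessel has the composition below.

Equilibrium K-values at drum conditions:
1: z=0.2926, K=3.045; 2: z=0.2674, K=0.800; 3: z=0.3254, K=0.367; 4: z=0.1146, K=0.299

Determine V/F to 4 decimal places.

V/F = 0.2470

Material balance + equilibrium reduce to Σ zᵢ(Kᵢ−1)/(1+V/F(Kᵢ−1)) = 0.
g(0) = ΣzᵢKᵢ − 1 = 0.2586 and g(1) = 1 − Σzᵢ/Kᵢ = -0.7003, so a root lies in (0, 1).
Iterate (Newton) starting at V/F = 0.5:
  V/F = 0.5000: g = -0.18861, g' = -0.7249 → V/F = 0.2398
  V/F = 0.2398: g = 0.00588, g' = -0.8253 → V/F = 0.2470
Converged at V/F = 0.2470.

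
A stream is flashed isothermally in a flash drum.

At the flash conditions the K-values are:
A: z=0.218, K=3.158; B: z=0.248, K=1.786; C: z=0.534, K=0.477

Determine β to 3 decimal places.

β = 0.480

Material balance + equilibrium reduce to Σ zᵢ(Kᵢ−1)/(1+β(Kᵢ−1)) = 0.
Check two-phase: ΣzᵢKᵢ = 1.386 > 1 and Σzᵢ/Kᵢ = 1.327 > 1, so g(0) = 0.386 > 0 and g(1) = -0.327 < 0.
Newton iteration, β⁰ = 0.5:
  β = 0.500: g = -0.0120, g' = -0.582 → β = 0.479
  β = 0.479: g = 0.0000, g' = -0.586 → β = 0.480
Converged at β = 0.480.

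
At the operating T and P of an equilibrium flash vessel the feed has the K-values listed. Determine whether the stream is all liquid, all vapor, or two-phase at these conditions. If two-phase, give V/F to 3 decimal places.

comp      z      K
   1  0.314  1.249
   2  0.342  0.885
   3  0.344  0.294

ΣzᵢKᵢ = 0.796; Σzᵢ/Kᵢ = 1.808.
Since ΣzᵢKᵢ < 1 the mixture is below its bubble point — single liquid phase.

all liquid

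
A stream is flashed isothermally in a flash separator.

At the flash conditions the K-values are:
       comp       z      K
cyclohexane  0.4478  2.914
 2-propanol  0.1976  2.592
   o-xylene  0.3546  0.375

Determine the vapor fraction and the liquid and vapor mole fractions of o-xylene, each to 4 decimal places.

Material balance + equilibrium reduce to Σ zᵢ(Kᵢ−1)/(1+ψ(Kᵢ−1)) = 0.
Check two-phase: ΣzᵢKᵢ = 1.9500 > 1 and Σzᵢ/Kᵢ = 1.1755 > 1, so g(0) = 0.9500 > 0 and g(1) = -0.1755 < 0.
Newton–Raphson from ψ = 0.63:
  ψ = 0.6300: g = 0.18005, g' = -0.8389 → ψ = 0.8446
  ψ = 0.8446: g = -0.00772, g' = -0.9522 → ψ = 0.8365
Converged at ψ = 0.8365.
Compositions from xᵢ = zᵢ/(1+ψ(Kᵢ−1)), yᵢ = Kᵢxᵢ:
  cyclohexane: x = 0.1722, y = 0.5017
  2-propanol: x = 0.0847, y = 0.2197
  o-xylene: x = 0.7431, y = 0.2787

ψ = 0.8365, x_o-xylene = 0.7431, y_o-xylene = 0.2787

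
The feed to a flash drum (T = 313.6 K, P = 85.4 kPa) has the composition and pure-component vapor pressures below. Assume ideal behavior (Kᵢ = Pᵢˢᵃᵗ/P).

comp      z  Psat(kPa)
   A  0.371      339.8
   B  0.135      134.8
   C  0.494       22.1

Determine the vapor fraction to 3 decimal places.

ψ = 0.438

Raoult's law: Kᵢ = Pᵢˢᵃᵗ/P = Pᵢˢᵃᵗ/85.4.
  K_A = 339.8/85.4 = 3.97892, K_B = 134.8/85.4 = 1.57845, K_C = 22.1/85.4 = 0.25878
Rachford–Rice: g(ψ) = Σ zᵢ(Kᵢ−1)/(1+ψ(Kᵢ−1)) = 0.
Check two-phase: ΣzᵢKᵢ = 1.817 > 1 and Σzᵢ/Kᵢ = 2.088 > 1, so g(0) = 0.817 > 0 and g(1) = -1.088 < 0.
Iterate (Newton) starting at ψ = 0.5:
  ψ = 0.500: g = -0.0773, g' = -1.244 → ψ = 0.438
Converged at ψ = 0.438.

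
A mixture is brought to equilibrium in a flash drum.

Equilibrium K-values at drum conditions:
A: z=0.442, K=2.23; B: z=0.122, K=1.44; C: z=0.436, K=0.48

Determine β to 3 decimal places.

β = 0.653

Rachford–Rice: g(β) = Σ zᵢ(Kᵢ−1)/(1+β(Kᵢ−1)) = 0.
Check two-phase: ΣzᵢKᵢ = 1.371 > 1 and Σzᵢ/Kᵢ = 1.191 > 1, so g(0) = 0.371 > 0 and g(1) = -0.191 < 0.
Newton iteration, β⁰ = 0.5:
  β = 0.500: g = 0.0743, g' = -0.488 → β = 0.652
  β = 0.652: g = 0.0003, g' = -0.490 → β = 0.653
Converged at β = 0.653.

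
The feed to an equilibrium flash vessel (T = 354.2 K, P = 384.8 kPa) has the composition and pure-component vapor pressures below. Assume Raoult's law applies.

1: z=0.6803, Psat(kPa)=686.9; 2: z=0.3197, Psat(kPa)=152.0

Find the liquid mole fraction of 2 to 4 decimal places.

Raoult's law: Kᵢ = Pᵢˢᵃᵗ/P = Pᵢˢᵃᵗ/384.8.
  K_1 = 686.9/384.8 = 1.785083, K_2 = 152.0/384.8 = 0.395010
Material balance + equilibrium reduce to Σ zᵢ(Kᵢ−1)/(1+V/F(Kᵢ−1)) = 0.
Check two-phase: ΣzᵢKᵢ = 1.3407 > 1 and Σzᵢ/Kᵢ = 1.1904 > 1, so g(0) = 0.3407 > 0 and g(1) = -0.1904 < 0.
Binary case is linear: z₁(K₁−1)(1+V/F(K₂−1)) + z₂(K₂−1)(1+V/F(K₁−1)) = 0
⇒ V/F = [z₁(K₁−1)+z₂(K₂−1)] / [−(K₁−1)(K₂−1)] = 0.34068/0.47497 = 0.7173
Compositions from xᵢ = zᵢ/(1+V/F(Kᵢ−1)), yᵢ = Kᵢxᵢ:
  1: x = 0.4352, y = 0.7769
  2: x = 0.5648, y = 0.2231

x_2 = 0.5648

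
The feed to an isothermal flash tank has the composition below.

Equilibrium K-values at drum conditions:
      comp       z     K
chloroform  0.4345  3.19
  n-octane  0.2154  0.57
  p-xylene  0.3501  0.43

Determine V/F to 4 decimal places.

V/F = 0.5768

Material balance + equilibrium reduce to Σ zᵢ(Kᵢ−1)/(1+V/F(Kᵢ−1)) = 0.
Check two-phase: ΣzᵢKᵢ = 1.6594 > 1 and Σzᵢ/Kᵢ = 1.3283 > 1, so g(0) = 0.6594 > 0 and g(1) = -0.3283 < 0.
Newton–Raphson from V/F = 0.41:
  V/F = 0.4100: g = 0.12851, g' = -0.8309 → V/F = 0.5647
  V/F = 0.5647: g = 0.00886, g' = -0.7334 → V/F = 0.5767
  V/F = 0.5767: g = 0.00002, g' = -0.7298 → V/F = 0.5768
Converged at V/F = 0.5768.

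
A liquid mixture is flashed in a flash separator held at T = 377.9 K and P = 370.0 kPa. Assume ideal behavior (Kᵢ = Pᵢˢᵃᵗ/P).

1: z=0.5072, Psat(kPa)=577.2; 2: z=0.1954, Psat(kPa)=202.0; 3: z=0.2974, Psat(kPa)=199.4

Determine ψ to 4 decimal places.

ψ = 0.2267

Raoult's law: Kᵢ = Pᵢˢᵃᵗ/P = Pᵢˢᵃᵗ/370.0.
  K_1 = 577.2/370.0 = 1.560000, K_2 = 202.0/370.0 = 0.545946, K_3 = 199.4/370.0 = 0.538919
Iterate (Newton) starting at ψ = 0.38:
  ψ = 0.3800: g = -0.03928, g' = -0.2599 → ψ = 0.2289
  ψ = 0.2289: g = -0.00055, g' = -0.2542 → ψ = 0.2267
Converged at ψ = 0.2267.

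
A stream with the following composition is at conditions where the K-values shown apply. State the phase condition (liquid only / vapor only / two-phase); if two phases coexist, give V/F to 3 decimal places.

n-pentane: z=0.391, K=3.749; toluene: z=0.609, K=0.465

ΣzᵢKᵢ = 1.749; Σzᵢ/Kᵢ = 1.414.
Both exceed 1, so a two-phase solution exists.
Material balance + equilibrium reduce to Σ zᵢ(Kᵢ−1)/(1+ψ(Kᵢ−1)) = 0.
Iterate (Newton) starting at ψ = 0.5:
  ψ = 0.500: g = 0.0079, g' = -0.849 → ψ = 0.509
Converged at ψ = 0.509.

two-phase, V/F = 0.509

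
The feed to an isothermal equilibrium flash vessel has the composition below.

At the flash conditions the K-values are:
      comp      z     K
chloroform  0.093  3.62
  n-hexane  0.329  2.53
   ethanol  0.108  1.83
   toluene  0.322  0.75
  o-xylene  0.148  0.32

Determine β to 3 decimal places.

Iterate (Newton) starting at β = 0.35:
  β = 0.350: g = 0.3041, g' = -0.687 → β = 0.793
  β = 0.793: g = 0.0421, g' = -0.605 → β = 0.862
  β = 0.862: g = -0.0018, g' = -0.661 → β = 0.859
Converged at β = 0.859.

β = 0.859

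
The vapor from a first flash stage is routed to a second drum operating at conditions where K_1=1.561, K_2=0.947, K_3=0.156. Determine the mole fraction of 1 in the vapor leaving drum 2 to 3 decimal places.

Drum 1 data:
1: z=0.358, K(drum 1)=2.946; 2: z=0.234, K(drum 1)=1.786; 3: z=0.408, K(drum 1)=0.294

Drum 1:
Iterate (Newton) starting at ψ₁ = 0.45:
  ψ₁ = 0.450: g = 0.0851, g' = -0.901 → ψ₁ = 0.544
Converged at ψ₁ = 0.544.
Drum-1 compositions:
  1: x = 0.174, y = 0.513
  2: x = 0.164, y = 0.293
  3: x = 0.662, y = 0.195
Drum-2 feed = drum-1 vapor: z₂ = (0.5125, 0.2928, 0.1946).
Drum 2:
Rachford–Rice: g(ψ₂) = Σ zᵢ(Kᵢ−1)/(1+ψ₂(Kᵢ−1)) = 0.
Check two-phase: ΣzᵢKᵢ = 1.108 > 1 and Σzᵢ/Kᵢ = 1.885 > 1, so g(0) = 0.108 > 0 and g(1) = -0.885 < 0.
Newton iteration, ψ₂⁰ = 0.5:
  ψ₂ = 0.500: g = -0.0756, g' = -0.514 → ψ₂ = 0.353
  ψ₂ = 0.353: g = -0.0098, g' = -0.395 → ψ₂ = 0.328
Converged at ψ₂ = 0.328.
  1: x = 0.433, y = 0.676
  2: x = 0.298, y = 0.282
  3: x = 0.269, y = 0.042

y_1 (drum 2) = 0.676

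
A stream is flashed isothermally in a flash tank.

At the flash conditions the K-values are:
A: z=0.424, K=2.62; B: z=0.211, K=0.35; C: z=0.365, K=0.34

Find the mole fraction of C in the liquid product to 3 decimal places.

x_C = 0.452

Rachford–Rice: g(V/F) = Σ zᵢ(Kᵢ−1)/(1+V/F(Kᵢ−1)) = 0.
Check two-phase: ΣzᵢKᵢ = 1.309 > 1 and Σzᵢ/Kᵢ = 1.838 > 1, so g(0) = 0.309 > 0 and g(1) = -0.838 < 0.
Newton iteration, V/F⁰ = 0.5:
  V/F = 0.500: g = -0.1832, g' = -0.890 → V/F = 0.294
  V/F = 0.294: g = -0.0032, g' = -0.892 → V/F = 0.290
Converged at V/F = 0.290.
Compositions from xᵢ = zᵢ/(1+V/F(Kᵢ−1)), yᵢ = Kᵢxᵢ:
  A: x = 0.288, y = 0.755
  B: x = 0.260, y = 0.091
  C: x = 0.452, y = 0.154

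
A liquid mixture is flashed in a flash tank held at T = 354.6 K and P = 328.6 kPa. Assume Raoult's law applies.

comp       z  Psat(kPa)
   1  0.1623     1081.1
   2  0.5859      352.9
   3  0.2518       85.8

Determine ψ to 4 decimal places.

Raoult's law: Kᵢ = Pᵢˢᵃᵗ/P = Pᵢˢᵃᵗ/328.6.
  K_1 = 1081.1/328.6 = 3.290018, K_2 = 352.9/328.6 = 1.073950, K_3 = 85.8/328.6 = 0.261108
Rachford–Rice: g(ψ) = Σ zᵢ(Kᵢ−1)/(1+ψ(Kᵢ−1)) = 0.
Feasibility: ΣzᵢKᵢ = 1.2289, Σzᵢ/Kᵢ = 1.5592 — both > 1, two phases present.
Iterate (Newton) starting at ψ = 0.68:
  ψ = 0.6800: g = -0.18734, g' = -0.6884 → ψ = 0.4078
  ψ = 0.4078: g = -0.03207, g' = -0.5122 → ψ = 0.3452
  ψ = 0.3452: g = 0.00005, g' = -0.5163 → ψ = 0.3453
Converged at ψ = 0.3453.

ψ = 0.3453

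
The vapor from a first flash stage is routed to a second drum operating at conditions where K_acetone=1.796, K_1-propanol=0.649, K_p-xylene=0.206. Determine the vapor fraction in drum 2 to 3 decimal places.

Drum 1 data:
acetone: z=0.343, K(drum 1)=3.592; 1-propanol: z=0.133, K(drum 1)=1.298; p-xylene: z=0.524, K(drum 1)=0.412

V/F (drum 2) = 0.263

Drum 1:
Let ψ₁ = V/F and solve Σ zᵢ(Kᵢ−1)/(1+ψ₁(Kᵢ−1)) = 0.
Feasibility: ΣzᵢKᵢ = 1.621, Σzᵢ/Kᵢ = 1.470 — both > 1, two phases present.
Newton–Raphson from ψ₁ = 0.39:
  ψ₁ = 0.390: g = 0.0778, g' = -0.884 → ψ₁ = 0.478
  ψ₁ = 0.478: g = 0.0032, g' = -0.819 → ψ₁ = 0.482
Converged at ψ₁ = 0.482.
Drum-1 compositions:
  acetone: x = 0.153, y = 0.548
  1-propanol: x = 0.116, y = 0.151
  p-xylene: x = 0.731, y = 0.301
Drum-2 feed = drum-1 vapor: z₂ = (0.5478, 0.1510, 0.3013).
Drum 2:
Newton–Raphson from ψ₂ = 0.5:
  ψ₂ = 0.500: g = -0.1490, g' = -0.727 → ψ₂ = 0.295
  ψ₂ = 0.295: g = -0.0184, g' = -0.575 → ψ₂ = 0.263
Converged at ψ₂ = 0.263.
  acetone: x = 0.453, y = 0.814
  1-propanol: x = 0.166, y = 0.108
  p-xylene: x = 0.381, y = 0.078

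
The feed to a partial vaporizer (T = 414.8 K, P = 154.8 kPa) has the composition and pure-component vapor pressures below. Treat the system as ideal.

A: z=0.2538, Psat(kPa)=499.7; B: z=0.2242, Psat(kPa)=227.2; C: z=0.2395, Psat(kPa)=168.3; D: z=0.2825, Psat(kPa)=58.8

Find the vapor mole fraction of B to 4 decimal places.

Raoult's law: Kᵢ = Pᵢˢᵃᵗ/P = Pᵢˢᵃᵗ/154.8.
  K_A = 499.7/154.8 = 3.228036, K_B = 227.2/154.8 = 1.467700, K_C = 168.3/154.8 = 1.087209, K_D = 58.8/154.8 = 0.379845
Newton–Raphson from ψ = 0.32:
  ψ = 0.3200: g = 0.22307, g' = -0.6373 → ψ = 0.6700
  ψ = 0.6700: g = 0.02667, g' = -0.5508 → ψ = 0.7184
  ψ = 0.7184: g = -0.00040, g' = -0.5688 → ψ = 0.7177
Converged at ψ = 0.7177.
Compositions from xᵢ = zᵢ/(1+ψ(Kᵢ−1)), yᵢ = Kᵢxᵢ:
  A: x = 0.0976, y = 0.3152
  B: x = 0.1679, y = 0.2464
  C: x = 0.2254, y = 0.2450
  D: x = 0.5091, y = 0.1934

y_B = 0.2464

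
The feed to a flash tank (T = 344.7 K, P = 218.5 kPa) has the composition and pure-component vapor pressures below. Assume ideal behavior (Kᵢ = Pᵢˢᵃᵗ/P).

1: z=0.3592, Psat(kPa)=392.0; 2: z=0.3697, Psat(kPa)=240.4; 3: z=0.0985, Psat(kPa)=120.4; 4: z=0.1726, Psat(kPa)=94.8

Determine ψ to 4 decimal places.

ψ = 0.6708

Raoult's law: Kᵢ = Pᵢˢᵃᵗ/P = Pᵢˢᵃᵗ/218.5.
  K_1 = 392.0/218.5 = 1.794050, K_2 = 240.4/218.5 = 1.100229, K_3 = 120.4/218.5 = 0.551030, K_4 = 94.8/218.5 = 0.433867
Iterate (Newton) starting at ψ = 0.48:
  ψ = 0.4800: g = 0.05132, g' = -0.2587 → ψ = 0.6784
  ψ = 0.6784: g = -0.00217, g' = -0.2858 → ψ = 0.6708
Converged at ψ = 0.6708.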